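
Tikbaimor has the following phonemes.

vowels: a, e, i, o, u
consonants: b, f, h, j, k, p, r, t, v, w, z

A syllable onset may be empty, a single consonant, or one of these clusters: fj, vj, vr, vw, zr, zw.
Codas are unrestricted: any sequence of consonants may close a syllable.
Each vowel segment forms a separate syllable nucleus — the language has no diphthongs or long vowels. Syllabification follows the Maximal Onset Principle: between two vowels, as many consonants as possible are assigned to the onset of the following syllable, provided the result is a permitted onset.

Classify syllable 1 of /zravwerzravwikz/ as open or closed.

The vowels are a, e, a, i — 4 nuclei, so 4 syllables.
/a…e/ gap (V1→V2): cluster /vw/ — /vw/ is itself a permitted onset, so the whole cluster goes right; preceding coda = ∅.
/e…a/ gap (V2→V3): /rzr/; trying suffixes from longest down, /zr/ is the first permitted one, so coda /r/ | onset /zr/.
/a…i/ gap (V3→V4): cluster /vw/ — /vw/ is itself a permitted onset, so the whole cluster goes right; preceding coda = ∅.
Result: zra.vwer.zra.vwikz.
Syllable 1 is /zra/; it ends in its nucleus with no coda, so it is open.

open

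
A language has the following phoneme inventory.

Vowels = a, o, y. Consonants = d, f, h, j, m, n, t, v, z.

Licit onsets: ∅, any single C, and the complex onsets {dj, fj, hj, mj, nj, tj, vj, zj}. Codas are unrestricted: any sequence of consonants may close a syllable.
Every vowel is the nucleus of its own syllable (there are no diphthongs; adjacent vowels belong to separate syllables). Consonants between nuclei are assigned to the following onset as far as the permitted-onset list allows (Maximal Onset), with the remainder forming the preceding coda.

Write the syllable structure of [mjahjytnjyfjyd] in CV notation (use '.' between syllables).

CCV.CCVC.CCV.CCVC

Vowels present: a, y, y, y; each is a nucleus, giving 4 syllables.
σ1/σ2 boundary: cluster /hj/ — /hj/ is itself a permitted onset, so the whole cluster goes right; preceding coda = ∅.
σ2/σ3 boundary: cluster /tnj/ — the longest permitted-onset suffix is /nj/; onset = /nj/, preceding coda = /t/.
σ3/σ4 boundary: cluster /fj/ — /fj/ is itself a permitted onset, so the whole cluster goes right; preceding coda = ∅.
Putting it together: mja.hjyt.njy.fjyd.
Mapping each syllable to C/V: /mja/ → CCV, /hjyt/ → CCVC, /njy/ → CCV, /fjyd/ → CCVC.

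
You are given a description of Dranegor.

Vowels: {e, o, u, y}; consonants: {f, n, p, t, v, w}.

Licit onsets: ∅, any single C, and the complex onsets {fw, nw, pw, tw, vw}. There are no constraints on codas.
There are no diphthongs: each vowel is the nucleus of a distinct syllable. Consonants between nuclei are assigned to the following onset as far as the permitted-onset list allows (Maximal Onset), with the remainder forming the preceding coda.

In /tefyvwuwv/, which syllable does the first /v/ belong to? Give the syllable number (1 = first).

Vowels present: e, y, u; each is a nucleus, giving 3 syllables.
σ1/σ2 boundary: just /f/ — single C goes to the following onset.
σ2/σ3 boundary: /vw/ — entire cluster is a permitted onset → onset /vw/, coda ∅.
Result: te.fy.vwuwv.
The first /v/ is in the onset of syllable 3 (/vwuwv/).

3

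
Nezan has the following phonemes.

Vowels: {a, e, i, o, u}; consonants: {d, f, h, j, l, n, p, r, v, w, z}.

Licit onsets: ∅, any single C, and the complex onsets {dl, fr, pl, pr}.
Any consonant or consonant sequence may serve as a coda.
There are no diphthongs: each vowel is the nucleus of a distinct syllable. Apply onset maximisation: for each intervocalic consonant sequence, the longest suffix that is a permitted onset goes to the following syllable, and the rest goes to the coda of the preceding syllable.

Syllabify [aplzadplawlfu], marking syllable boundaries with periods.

apl.zad.plawl.fu

Nuclei (vowels): a, a, a, u → 4 syllables.
V1 /a/ – V2 /a/: /plz/; trying suffixes from longest down, /z/ is the first permitted one, so coda /pl/ | onset /z/.
V2 /a/ – V3 /a/: /dpl/ splits as /d/ + /pl/ (/pl/ is the longest suffix that is a licit onset).
V3 /a/ – V4 /u/: /wlf/; trying suffixes from longest down, /f/ is the first permitted one, so coda /wl/ | onset /f/.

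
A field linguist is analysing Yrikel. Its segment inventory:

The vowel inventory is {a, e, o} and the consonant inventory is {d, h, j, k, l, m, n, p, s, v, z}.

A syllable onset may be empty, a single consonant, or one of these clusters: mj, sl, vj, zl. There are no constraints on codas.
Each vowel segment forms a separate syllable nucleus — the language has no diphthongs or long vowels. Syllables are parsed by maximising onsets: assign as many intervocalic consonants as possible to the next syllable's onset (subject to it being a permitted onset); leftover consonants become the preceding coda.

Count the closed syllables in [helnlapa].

Nuclei (vowels): e, a, a → 3 syllables.
σ1/σ2 boundary: /lnl/; trying suffixes from longest down, /l/ is the first permitted one, so coda /ln/ | onset /l/.
σ2/σ3 boundary: just /p/ — single C goes to the following onset.
So the parse is heln.la.pa.
Classifying each syllable: /heln/ (closed), /la/ (open), /pa/ (open).
Closed syllables: 1.

1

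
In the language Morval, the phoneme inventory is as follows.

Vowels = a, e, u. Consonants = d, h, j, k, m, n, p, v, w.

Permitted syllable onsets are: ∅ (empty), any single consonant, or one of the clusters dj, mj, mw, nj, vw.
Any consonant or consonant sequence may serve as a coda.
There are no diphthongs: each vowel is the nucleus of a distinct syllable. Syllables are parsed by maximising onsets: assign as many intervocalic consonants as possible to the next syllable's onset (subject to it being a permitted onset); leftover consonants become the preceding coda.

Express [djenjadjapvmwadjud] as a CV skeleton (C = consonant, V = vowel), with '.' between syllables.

CCV.CCV.CCVCC.CCV.CCVC

Nuclei (vowels): e, a, a, a, u → 5 syllables.
/e…a/ gap (V1→V2): cluster /nj/ — /nj/ is itself a permitted onset, so the whole cluster goes right; preceding coda = ∅.
/a…a/ gap (V2→V3): /dj/ is a licit onset in full, so it all attaches to the next syllable.
/a…a/ gap (V3→V4): /pvmw/ splits as /pv/ + /mw/ (/mw/ is the longest suffix that is a licit onset).
/a…u/ gap (V4→V5): /dj/ — entire cluster is a permitted onset → onset /dj/, coda ∅.
Result: dje.nja.djapv.mwa.djud.
Mapping each syllable to C/V: /dje/ → CCV, /nja/ → CCV, /djapv/ → CCVCC, /mwa/ → CCV, /djud/ → CCVC.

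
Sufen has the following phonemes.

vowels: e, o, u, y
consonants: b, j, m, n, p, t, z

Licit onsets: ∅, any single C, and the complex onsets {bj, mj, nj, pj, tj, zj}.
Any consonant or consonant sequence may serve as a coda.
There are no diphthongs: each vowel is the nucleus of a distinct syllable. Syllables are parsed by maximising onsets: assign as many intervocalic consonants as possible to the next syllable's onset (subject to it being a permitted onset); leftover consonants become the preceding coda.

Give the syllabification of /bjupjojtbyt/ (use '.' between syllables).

bju.pjojt.byt

Nuclei (vowels): u, o, y → 3 syllables.
/u…o/ gap (V1→V2): /pj/ is a licit onset in full, so it all attaches to the next syllable.
/o…y/ gap (V2→V3): cluster /jtb/ — the longest permitted-onset suffix is /b/; onset = /b/, preceding coda = /jt/.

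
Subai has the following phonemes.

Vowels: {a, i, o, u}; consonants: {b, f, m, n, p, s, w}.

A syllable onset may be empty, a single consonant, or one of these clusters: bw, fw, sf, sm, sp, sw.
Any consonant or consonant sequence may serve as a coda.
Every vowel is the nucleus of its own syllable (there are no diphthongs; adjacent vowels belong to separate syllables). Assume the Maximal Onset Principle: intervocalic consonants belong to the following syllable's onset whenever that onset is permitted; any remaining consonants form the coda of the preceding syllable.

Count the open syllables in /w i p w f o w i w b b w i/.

Nuclei (vowels): i, o, i, i → 4 syllables.
V1 /i/ – V2 /o/: cluster /pwf/ — the longest permitted-onset suffix is /f/; onset = /f/, preceding coda = /pw/.
V2 /o/ – V3 /i/: /w/ is a single consonant, so it becomes the next onset.
V3 /i/ – V4 /i/: /wbbw/ splits as /wb/ + /bw/ (/bw/ is the longest suffix that is a licit onset).
Putting it together: wipw.fo.wiwb.bwi.
Classifying each syllable: /wipw/ (closed), /fo/ (open), /wiwb/ (closed), /bwi/ (open).
Open syllables: 2.

2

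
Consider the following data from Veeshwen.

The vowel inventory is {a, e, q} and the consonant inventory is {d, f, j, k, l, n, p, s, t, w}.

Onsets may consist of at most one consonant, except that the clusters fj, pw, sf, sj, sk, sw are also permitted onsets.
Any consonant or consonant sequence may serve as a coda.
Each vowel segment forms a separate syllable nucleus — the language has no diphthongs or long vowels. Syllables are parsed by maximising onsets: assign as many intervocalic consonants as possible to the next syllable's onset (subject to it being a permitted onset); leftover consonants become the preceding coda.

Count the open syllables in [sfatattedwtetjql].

1

Nuclei (vowels): a, a, e, e, q → 5 syllables.
/a…a/ gap (V1→V2): /t/ → onset of the next syllable (single consonants are always licit onsets).
/a…e/ gap (V2→V3): /tt/ splits as /t/ + /t/ (/t/ is the longest suffix that is a licit onset).
/e…e/ gap (V3→V4): /dwt/ — longest licit onset from the right is /t/, leaving /dw/ as coda.
/e…q/ gap (V4→V5): /tj/ splits as /t/ + /j/ (/j/ is the longest suffix that is a licit onset).
Syllabification: sfa.tat.tedw.tet.jql.
Classifying each syllable: /sfa/ (open), /tat/ (closed), /tedw/ (closed), /tet/ (closed), /jql/ (closed).
Open syllables: 1.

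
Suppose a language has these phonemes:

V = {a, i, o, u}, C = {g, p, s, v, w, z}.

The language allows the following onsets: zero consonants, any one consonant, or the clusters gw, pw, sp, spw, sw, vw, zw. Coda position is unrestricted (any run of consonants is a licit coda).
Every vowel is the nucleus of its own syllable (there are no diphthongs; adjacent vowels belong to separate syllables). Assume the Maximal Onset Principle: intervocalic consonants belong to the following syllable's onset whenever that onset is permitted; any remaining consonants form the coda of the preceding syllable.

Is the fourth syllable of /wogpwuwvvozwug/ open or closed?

closed

Nuclei (vowels): o, u, o, u → 4 syllables.
σ1/σ2 boundary: /gpw/; trying suffixes from longest down, /pw/ is the first permitted one, so coda /g/ | onset /pw/.
σ2/σ3 boundary: cluster /wvv/ — the longest permitted-onset suffix is /v/; onset = /v/, preceding coda = /wv/.
σ3/σ4 boundary: /zw/ — entire cluster is a permitted onset → onset /zw/, coda ∅.
So the parse is wog.pwuwv.vo.zwug.
Syllable 4 is /zwug/ with coda /g/, so it is closed.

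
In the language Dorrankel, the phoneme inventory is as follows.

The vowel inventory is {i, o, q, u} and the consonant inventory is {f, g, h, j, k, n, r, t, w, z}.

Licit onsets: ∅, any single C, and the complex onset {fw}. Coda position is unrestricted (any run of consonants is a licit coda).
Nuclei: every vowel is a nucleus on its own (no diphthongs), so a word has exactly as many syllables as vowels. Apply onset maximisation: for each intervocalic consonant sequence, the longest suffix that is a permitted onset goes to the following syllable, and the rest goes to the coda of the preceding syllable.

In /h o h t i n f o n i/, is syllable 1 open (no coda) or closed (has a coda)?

closed

Nuclei (vowels): o, i, o, i → 4 syllables.
σ1/σ2 boundary: cluster /ht/ — the longest permitted-onset suffix is /t/; onset = /t/, preceding coda = /h/.
σ2/σ3 boundary: cluster /nf/ — the longest permitted-onset suffix is /f/; onset = /f/, preceding coda = /n/.
σ3/σ4 boundary: /n/ → onset of the next syllable (single consonants are always licit onsets).
Syllabification: hoh.tin.fo.ni.
Syllable 1 is /hoh/ with coda /h/, so it is closed.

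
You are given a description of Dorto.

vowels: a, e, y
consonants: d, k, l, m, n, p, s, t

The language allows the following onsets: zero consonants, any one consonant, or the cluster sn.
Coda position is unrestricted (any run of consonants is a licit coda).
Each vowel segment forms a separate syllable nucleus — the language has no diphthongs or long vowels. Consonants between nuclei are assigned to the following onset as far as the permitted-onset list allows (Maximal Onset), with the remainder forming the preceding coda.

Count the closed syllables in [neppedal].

Nuclei (vowels): e, e, a → 3 syllables.
/e…e/ gap (V1→V2): /pp/; trying suffixes from longest down, /p/ is the first permitted one, so coda /p/ | onset /p/.
/e…a/ gap (V2→V3): just /d/ — single C goes to the following onset.
Putting it together: nep.pe.dal.
Classifying each syllable: /nep/ (closed), /pe/ (open), /dal/ (closed).
Closed syllables: 2.

2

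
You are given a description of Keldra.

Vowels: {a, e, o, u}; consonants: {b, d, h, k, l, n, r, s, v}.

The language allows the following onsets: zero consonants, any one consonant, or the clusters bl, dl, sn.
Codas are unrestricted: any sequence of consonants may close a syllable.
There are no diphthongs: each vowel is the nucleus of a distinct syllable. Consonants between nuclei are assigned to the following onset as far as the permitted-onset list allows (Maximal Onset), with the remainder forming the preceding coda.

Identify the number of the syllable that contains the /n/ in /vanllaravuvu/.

The vowels are a, a, a, u, u — 5 nuclei, so 5 syllables.
/a…a/ gap (V1→V2): /nll/; trying suffixes from longest down, /l/ is the first permitted one, so coda /nl/ | onset /l/.
/a…a/ gap (V2→V3): /r/ → onset of the next syllable (single consonants are always licit onsets).
/a…u/ gap (V3→V4): /v/ → onset of the next syllable (single consonants are always licit onsets).
/u…u/ gap (V4→V5): /v/ → onset of the next syllable (single consonants are always licit onsets).
Syllabification: vanl.la.ra.vu.vu.
The /n/ is in the coda of syllable 1 (/vanl/).

1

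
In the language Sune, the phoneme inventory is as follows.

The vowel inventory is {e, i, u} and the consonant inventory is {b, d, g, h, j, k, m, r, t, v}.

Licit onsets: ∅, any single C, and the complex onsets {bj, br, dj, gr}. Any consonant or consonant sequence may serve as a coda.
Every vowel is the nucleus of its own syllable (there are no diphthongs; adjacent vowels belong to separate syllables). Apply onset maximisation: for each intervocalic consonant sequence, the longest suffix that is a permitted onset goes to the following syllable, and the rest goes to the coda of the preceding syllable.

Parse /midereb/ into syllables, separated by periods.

mi.de.reb

The vowels are i, e, e — 3 nuclei, so 3 syllables.
Between /i/ (V1) and /e/ (V2): just /d/ — single C goes to the following onset.
Between /e/ (V2) and /e/ (V3): just /r/ — single C goes to the following onset.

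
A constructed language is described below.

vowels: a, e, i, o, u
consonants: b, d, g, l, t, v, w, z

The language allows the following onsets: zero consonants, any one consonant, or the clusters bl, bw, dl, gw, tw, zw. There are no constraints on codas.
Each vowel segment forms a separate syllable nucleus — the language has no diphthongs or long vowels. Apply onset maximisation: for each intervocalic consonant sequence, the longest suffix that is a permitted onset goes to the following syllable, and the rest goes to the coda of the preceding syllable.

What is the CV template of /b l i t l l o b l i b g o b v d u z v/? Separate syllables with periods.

The vowels are i, o, i, o, u — 5 nuclei, so 5 syllables.
σ1/σ2 boundary: /tll/ — longest licit onset from the right is /l/, leaving /tl/ as coda.
σ2/σ3 boundary: /bl/ — entire cluster is a permitted onset → onset /bl/, coda ∅.
σ3/σ4 boundary: cluster /bg/ — the longest permitted-onset suffix is /g/; onset = /g/, preceding coda = /b/.
σ4/σ5 boundary: /bvd/ splits as /bv/ + /d/ (/d/ is the longest suffix that is a licit onset).
So the parse is blitl.lo.blib.gobv.duzv.
Mapping each syllable to C/V: /blitl/ → CCVCC, /lo/ → CV, /blib/ → CCVC, /gobv/ → CVCC, /duzv/ → CVCC.

CCVCC.CV.CCVC.CVCC.CVCC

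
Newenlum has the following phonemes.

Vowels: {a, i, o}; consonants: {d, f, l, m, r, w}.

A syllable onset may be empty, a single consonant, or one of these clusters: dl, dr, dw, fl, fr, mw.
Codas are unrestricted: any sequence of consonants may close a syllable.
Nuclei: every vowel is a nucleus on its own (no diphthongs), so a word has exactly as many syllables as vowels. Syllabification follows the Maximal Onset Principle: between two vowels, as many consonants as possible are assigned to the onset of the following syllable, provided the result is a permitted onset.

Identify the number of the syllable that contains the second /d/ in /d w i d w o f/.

Vowels present: i, o; each is a nucleus, giving 2 syllables.
V1 /i/ – V2 /o/: cluster /dw/ — /dw/ is itself a permitted onset, so the whole cluster goes right; preceding coda = ∅.
Syllabification: dwi.dwof.
The second /d/ is in the onset of syllable 2 (/dwof/).

2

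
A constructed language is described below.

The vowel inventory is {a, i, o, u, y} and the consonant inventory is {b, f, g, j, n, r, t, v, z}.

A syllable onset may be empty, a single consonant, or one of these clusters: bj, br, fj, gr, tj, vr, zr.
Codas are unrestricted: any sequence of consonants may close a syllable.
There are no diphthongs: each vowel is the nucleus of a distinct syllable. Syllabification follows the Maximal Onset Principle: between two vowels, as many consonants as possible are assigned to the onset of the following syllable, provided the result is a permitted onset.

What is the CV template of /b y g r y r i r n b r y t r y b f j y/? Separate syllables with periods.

Vowels present: y, y, i, y, y, y; each is a nucleus, giving 6 syllables.
V1 /y/ – V2 /y/: cluster /gr/ — /gr/ is itself a permitted onset, so the whole cluster goes right; preceding coda = ∅.
V2 /y/ – V3 /i/: just /r/ — single C goes to the following onset.
V3 /i/ – V4 /y/: /rnbr/ splits as /rn/ + /br/ (/br/ is the longest suffix that is a licit onset).
V4 /y/ – V5 /y/: /tr/ splits as /t/ + /r/ (/r/ is the longest suffix that is a licit onset).
V5 /y/ – V6 /y/: /bfj/; trying suffixes from longest down, /fj/ is the first permitted one, so coda /b/ | onset /fj/.
Result: by.gry.rirn.bryt.ryb.fjy.
Mapping each syllable to C/V: /by/ → CV, /gry/ → CCV, /rirn/ → CVCC, /bryt/ → CCVC, /ryb/ → CVC, /fjy/ → CCV.

CV.CCV.CVCC.CCVC.CVC.CCV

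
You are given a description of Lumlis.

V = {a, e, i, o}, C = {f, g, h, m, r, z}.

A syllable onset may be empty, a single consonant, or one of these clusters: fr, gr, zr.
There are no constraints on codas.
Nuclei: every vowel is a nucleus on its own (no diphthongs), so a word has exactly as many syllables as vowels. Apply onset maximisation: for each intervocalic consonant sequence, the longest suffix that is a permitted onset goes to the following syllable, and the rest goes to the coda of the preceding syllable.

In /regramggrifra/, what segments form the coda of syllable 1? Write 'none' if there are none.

none

Vowels present: e, a, i, a; each is a nucleus, giving 4 syllables.
/e…a/ gap (V1→V2): /gr/ is a licit onset in full, so it all attaches to the next syllable.
/a…i/ gap (V2→V3): cluster /mggr/ — the longest permitted-onset suffix is /gr/; onset = /gr/, preceding coda = /mg/.
/i…a/ gap (V3→V4): /fr/ — entire cluster is a permitted onset → onset /fr/, coda ∅.
Putting it together: re.gramg.gri.fra.
Syllable 1 is /re/: onset /r/, nucleus /e/, coda ∅.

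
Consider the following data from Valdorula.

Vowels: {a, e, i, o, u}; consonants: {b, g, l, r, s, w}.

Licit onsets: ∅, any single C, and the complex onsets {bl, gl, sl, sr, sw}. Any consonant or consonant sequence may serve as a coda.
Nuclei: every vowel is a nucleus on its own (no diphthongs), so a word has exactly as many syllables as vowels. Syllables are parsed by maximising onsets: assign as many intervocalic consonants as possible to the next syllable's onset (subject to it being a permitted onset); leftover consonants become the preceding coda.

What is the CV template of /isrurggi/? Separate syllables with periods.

Vowels present: i, u, i; each is a nucleus, giving 3 syllables.
σ1/σ2 boundary: /sr/ — entire cluster is a permitted onset → onset /sr/, coda ∅.
σ2/σ3 boundary: /rgg/ — longest licit onset from the right is /g/, leaving /rg/ as coda.
Putting it together: i.srurg.gi.
Mapping each syllable to C/V: /i/ → V, /srurg/ → CCVCC, /gi/ → CV.

V.CCVCC.CV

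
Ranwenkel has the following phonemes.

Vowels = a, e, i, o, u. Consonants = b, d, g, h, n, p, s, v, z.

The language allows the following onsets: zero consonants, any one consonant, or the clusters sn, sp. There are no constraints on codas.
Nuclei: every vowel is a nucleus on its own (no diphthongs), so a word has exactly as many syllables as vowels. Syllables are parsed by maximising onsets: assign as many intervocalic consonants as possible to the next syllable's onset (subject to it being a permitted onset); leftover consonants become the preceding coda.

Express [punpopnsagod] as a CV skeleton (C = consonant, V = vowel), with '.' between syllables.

CVC.CVCC.CV.CVC

Vowels present: u, o, a, o; each is a nucleus, giving 4 syllables.
Between /u/ (V1) and /o/ (V2): cluster /np/ — the longest permitted-onset suffix is /p/; onset = /p/, preceding coda = /n/.
Between /o/ (V2) and /a/ (V3): /pns/ — longest licit onset from the right is /s/, leaving /pn/ as coda.
Between /a/ (V3) and /o/ (V4): just /g/ — single C goes to the following onset.
Result: pun.popn.sa.god.
Mapping each syllable to C/V: /pun/ → CVC, /popn/ → CVCC, /sa/ → CV, /god/ → CVC.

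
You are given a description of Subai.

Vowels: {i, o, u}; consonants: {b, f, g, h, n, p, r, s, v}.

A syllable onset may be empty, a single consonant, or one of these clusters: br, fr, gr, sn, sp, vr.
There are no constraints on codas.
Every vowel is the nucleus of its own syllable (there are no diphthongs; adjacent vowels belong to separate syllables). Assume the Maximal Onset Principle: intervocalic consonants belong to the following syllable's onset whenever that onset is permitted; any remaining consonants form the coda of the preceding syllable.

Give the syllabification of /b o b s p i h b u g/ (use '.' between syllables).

The vowels are o, i, u — 3 nuclei, so 3 syllables.
Between /o/ (V1) and /i/ (V2): /bsp/; trying suffixes from longest down, /sp/ is the first permitted one, so coda /b/ | onset /sp/.
Between /i/ (V2) and /u/ (V3): /hb/ splits as /h/ + /b/ (/b/ is the longest suffix that is a licit onset).

bob.spih.bug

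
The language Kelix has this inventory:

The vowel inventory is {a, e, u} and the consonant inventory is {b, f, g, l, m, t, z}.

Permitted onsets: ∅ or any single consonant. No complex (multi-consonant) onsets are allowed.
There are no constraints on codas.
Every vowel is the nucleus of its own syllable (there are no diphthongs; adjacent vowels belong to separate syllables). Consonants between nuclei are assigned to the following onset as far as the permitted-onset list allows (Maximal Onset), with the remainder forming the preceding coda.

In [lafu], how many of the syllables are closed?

0

The vowels are a, u — 2 nuclei, so 2 syllables.
Between /a/ (V1) and /u/ (V2): /f/ → onset of the next syllable (single consonants are always licit onsets).
Syllabification: la.fu.
Classifying each syllable: /la/ (open), /fu/ (open).
Closed syllables: 0.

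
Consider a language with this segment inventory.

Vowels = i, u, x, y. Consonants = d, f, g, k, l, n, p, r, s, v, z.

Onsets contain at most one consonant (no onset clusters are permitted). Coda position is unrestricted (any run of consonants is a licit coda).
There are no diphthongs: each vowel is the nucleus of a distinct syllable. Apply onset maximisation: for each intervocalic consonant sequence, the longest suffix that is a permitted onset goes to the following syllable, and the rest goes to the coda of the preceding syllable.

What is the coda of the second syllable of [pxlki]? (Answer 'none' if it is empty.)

Nuclei (vowels): x, i → 2 syllables.
Between /x/ (V1) and /i/ (V2): /lk/; trying suffixes from longest down, /k/ is the first permitted one, so coda /l/ | onset /k/.
So the parse is pxl.ki.
Syllable 2 is /ki/: onset /k/, nucleus /i/, coda ∅.

none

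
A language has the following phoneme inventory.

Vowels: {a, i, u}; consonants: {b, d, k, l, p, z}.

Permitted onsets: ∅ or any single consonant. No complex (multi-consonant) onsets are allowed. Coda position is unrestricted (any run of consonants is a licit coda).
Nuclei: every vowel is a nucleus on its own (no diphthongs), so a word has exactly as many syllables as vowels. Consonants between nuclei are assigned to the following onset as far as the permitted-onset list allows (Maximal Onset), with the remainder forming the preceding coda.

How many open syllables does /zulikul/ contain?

2

Vowels present: u, i, u; each is a nucleus, giving 3 syllables.
Between /u/ (V1) and /i/ (V2): /l/ is a single consonant, so it becomes the next onset.
Between /i/ (V2) and /u/ (V3): /k/ is a single consonant, so it becomes the next onset.
Result: zu.li.kul.
Classifying each syllable: /zu/ (open), /li/ (open), /kul/ (closed).
Open syllables: 2.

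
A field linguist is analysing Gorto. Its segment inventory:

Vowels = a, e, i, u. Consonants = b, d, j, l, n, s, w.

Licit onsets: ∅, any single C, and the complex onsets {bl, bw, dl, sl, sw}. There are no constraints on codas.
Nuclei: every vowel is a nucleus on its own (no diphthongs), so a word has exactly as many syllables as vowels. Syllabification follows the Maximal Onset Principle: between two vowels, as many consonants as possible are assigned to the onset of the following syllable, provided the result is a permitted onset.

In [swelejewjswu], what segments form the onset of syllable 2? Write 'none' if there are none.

The vowels are e, e, e, u — 4 nuclei, so 4 syllables.
V1 /e/ – V2 /e/: /l/ is a single consonant, so it becomes the next onset.
V2 /e/ – V3 /e/: /j/ → onset of the next syllable (single consonants are always licit onsets).
V3 /e/ – V4 /u/: cluster /wjsw/ — the longest permitted-onset suffix is /sw/; onset = /sw/, preceding coda = /wj/.
Syllabification: swe.le.jewj.swu.
Syllable 2 is /le/: onset /l/, nucleus /e/, coda ∅.

l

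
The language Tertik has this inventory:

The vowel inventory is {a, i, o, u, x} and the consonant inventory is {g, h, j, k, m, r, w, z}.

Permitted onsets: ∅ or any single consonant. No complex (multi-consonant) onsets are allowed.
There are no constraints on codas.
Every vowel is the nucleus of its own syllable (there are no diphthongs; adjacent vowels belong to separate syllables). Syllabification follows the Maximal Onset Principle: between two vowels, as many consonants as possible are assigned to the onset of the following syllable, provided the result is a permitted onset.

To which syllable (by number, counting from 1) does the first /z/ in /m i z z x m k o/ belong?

Vowels present: i, x, o; each is a nucleus, giving 3 syllables.
V1 /i/ – V2 /x/: /zz/ — longest licit onset from the right is /z/, leaving /z/ as coda.
V2 /x/ – V3 /o/: /mk/; trying suffixes from longest down, /k/ is the first permitted one, so coda /m/ | onset /k/.
So the parse is miz.zxm.ko.
The first /z/ is in the coda of syllable 1 (/miz/).

1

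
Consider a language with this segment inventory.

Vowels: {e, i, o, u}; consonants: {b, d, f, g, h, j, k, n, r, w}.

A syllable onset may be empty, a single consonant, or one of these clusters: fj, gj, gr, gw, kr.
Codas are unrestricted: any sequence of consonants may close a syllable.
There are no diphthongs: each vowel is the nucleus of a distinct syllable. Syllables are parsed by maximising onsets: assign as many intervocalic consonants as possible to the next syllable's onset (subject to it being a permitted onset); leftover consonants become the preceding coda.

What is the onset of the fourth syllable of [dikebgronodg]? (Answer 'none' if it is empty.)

Nuclei (vowels): i, e, o, o → 4 syllables.
V1 /i/ – V2 /e/: /k/ is a single consonant, so it becomes the next onset.
V2 /e/ – V3 /o/: cluster /bgr/ — the longest permitted-onset suffix is /gr/; onset = /gr/, preceding coda = /b/.
V3 /o/ – V4 /o/: /n/ is a single consonant, so it becomes the next onset.
Result: di.keb.gro.nodg.
Syllable 4 is /nodg/: onset /n/, nucleus /o/, coda /dg/.

n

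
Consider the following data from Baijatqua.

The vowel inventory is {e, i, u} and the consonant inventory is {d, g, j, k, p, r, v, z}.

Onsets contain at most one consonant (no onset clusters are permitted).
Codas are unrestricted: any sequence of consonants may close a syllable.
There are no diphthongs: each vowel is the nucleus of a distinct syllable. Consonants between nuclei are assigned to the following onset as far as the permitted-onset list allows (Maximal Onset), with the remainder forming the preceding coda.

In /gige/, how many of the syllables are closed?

0

Vowels present: i, e; each is a nucleus, giving 2 syllables.
σ1/σ2 boundary: /g/ → onset of the next syllable (single consonants are always licit onsets).
Result: gi.ge.
Classifying each syllable: /gi/ (open), /ge/ (open).
Closed syllables: 0.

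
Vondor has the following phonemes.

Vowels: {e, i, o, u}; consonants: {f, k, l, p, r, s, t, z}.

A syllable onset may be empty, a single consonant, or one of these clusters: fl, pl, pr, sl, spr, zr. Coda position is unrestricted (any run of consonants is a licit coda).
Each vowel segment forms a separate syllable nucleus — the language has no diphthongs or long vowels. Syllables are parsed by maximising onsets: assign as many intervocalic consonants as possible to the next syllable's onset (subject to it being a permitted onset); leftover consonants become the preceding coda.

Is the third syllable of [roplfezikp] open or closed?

closed

Nuclei (vowels): o, e, i → 3 syllables.
V1 /o/ – V2 /e/: /plf/ splits as /pl/ + /f/ (/f/ is the longest suffix that is a licit onset).
V2 /e/ – V3 /i/: /z/ is a single consonant, so it becomes the next onset.
Result: ropl.fe.zikp.
Syllable 3 is /zikp/ with coda /kp/, so it is closed.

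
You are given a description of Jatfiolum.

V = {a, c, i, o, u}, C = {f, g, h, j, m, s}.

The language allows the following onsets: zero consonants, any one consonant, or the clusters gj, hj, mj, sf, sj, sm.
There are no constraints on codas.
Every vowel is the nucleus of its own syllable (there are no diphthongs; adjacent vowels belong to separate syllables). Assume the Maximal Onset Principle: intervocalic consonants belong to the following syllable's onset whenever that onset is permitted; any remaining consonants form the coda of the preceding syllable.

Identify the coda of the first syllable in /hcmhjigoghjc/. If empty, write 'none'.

m

The vowels are c, i, o, c — 4 nuclei, so 4 syllables.
/c…i/ gap (V1→V2): /mhj/; trying suffixes from longest down, /hj/ is the first permitted one, so coda /m/ | onset /hj/.
/i…o/ gap (V2→V3): /g/ is a single consonant, so it becomes the next onset.
/o…c/ gap (V3→V4): cluster /ghj/ — the longest permitted-onset suffix is /hj/; onset = /hj/, preceding coda = /g/.
So the parse is hcm.hji.gog.hjc.
Syllable 1 is /hcm/: onset /h/, nucleus /c/, coda /m/.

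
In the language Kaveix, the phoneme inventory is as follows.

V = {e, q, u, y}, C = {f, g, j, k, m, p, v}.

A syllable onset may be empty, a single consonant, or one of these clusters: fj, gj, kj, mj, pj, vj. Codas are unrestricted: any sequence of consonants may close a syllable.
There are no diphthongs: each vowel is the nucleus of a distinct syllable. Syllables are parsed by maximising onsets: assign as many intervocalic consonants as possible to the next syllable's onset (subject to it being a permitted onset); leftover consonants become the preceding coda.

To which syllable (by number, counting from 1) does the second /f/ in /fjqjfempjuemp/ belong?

Nuclei (vowels): q, e, u, e → 4 syllables.
/q…e/ gap (V1→V2): /jf/; trying suffixes from longest down, /f/ is the first permitted one, so coda /j/ | onset /f/.
/e…u/ gap (V2→V3): /mpj/ — longest licit onset from the right is /pj/, leaving /m/ as coda.
/u…e/ gap (V3→V4): nothing intervenes; syllable break is V.V.
Putting it together: fjqj.fem.pju.emp.
The second /f/ is in the onset of syllable 2 (/fem/).

2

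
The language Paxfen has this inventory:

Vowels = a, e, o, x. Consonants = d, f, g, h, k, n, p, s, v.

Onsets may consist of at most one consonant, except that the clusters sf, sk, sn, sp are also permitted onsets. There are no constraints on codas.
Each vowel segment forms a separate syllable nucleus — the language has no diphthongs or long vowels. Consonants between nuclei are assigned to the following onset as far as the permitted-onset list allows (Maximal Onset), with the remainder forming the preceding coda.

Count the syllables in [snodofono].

4

The vowels are o, o, o, o — 4 nuclei, so 4 syllables.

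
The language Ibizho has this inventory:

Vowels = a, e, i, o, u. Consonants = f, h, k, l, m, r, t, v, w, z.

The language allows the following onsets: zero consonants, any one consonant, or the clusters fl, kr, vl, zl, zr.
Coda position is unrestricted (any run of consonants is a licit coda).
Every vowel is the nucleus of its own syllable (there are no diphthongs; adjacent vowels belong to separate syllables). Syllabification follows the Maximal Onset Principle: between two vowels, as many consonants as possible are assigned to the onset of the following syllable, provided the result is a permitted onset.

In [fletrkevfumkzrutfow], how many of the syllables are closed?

Nuclei (vowels): e, e, u, u, o → 5 syllables.
Between /e/ (V1) and /e/ (V2): /trk/ — longest licit onset from the right is /k/, leaving /tr/ as coda.
Between /e/ (V2) and /u/ (V3): /vf/ splits as /v/ + /f/ (/f/ is the longest suffix that is a licit onset).
Between /u/ (V3) and /u/ (V4): cluster /mkzr/ — the longest permitted-onset suffix is /zr/; onset = /zr/, preceding coda = /mk/.
Between /u/ (V4) and /o/ (V5): /tf/ — longest licit onset from the right is /f/, leaving /t/ as coda.
Result: fletr.kev.fumk.zrut.fow.
Classifying each syllable: /fletr/ (closed), /kev/ (closed), /fumk/ (closed), /zrut/ (closed), /fow/ (closed).
Closed syllables: 5.

5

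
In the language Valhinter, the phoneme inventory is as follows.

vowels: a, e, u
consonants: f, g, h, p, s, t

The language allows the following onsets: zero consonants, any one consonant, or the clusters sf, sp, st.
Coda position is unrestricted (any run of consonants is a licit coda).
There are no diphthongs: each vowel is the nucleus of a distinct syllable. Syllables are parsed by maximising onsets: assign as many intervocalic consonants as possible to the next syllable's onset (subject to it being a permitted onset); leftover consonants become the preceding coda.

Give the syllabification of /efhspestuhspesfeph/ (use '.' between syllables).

efh.spe.stuh.spe.sfeph

The vowels are e, e, u, e, e — 5 nuclei, so 5 syllables.
/e…e/ gap (V1→V2): cluster /fhsp/ — the longest permitted-onset suffix is /sp/; onset = /sp/, preceding coda = /fh/.
/e…u/ gap (V2→V3): /st/ is a licit onset in full, so it all attaches to the next syllable.
/u…e/ gap (V3→V4): /hsp/; trying suffixes from longest down, /sp/ is the first permitted one, so coda /h/ | onset /sp/.
/e…e/ gap (V4→V5): /sf/ — entire cluster is a permitted onset → onset /sf/, coda ∅.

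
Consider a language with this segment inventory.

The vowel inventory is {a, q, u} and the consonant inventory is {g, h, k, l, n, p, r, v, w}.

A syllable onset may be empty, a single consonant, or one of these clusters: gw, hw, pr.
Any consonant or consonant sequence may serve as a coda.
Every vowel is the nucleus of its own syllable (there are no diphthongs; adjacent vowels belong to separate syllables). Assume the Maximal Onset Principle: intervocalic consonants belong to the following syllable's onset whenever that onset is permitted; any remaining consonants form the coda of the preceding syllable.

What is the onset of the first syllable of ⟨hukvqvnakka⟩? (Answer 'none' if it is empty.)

Nuclei (vowels): u, q, a, a → 4 syllables.
Between /u/ (V1) and /q/ (V2): /kv/; trying suffixes from longest down, /v/ is the first permitted one, so coda /k/ | onset /v/.
Between /q/ (V2) and /a/ (V3): cluster /vn/ — the longest permitted-onset suffix is /n/; onset = /n/, preceding coda = /v/.
Between /a/ (V3) and /a/ (V4): /kk/ — longest licit onset from the right is /k/, leaving /k/ as coda.
Syllabification: huk.vqv.nak.ka.
Syllable 1 is /huk/: onset /h/, nucleus /u/, coda /k/.

h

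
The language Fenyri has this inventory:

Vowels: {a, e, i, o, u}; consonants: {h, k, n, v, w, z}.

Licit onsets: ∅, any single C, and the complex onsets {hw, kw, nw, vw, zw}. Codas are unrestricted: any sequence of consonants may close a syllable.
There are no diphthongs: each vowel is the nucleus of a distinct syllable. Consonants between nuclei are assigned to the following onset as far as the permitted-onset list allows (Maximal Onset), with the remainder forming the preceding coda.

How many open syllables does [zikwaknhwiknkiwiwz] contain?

2

The vowels are i, a, i, i, i — 5 nuclei, so 5 syllables.
/i…a/ gap (V1→V2): cluster /kw/ — /kw/ is itself a permitted onset, so the whole cluster goes right; preceding coda = ∅.
/a…i/ gap (V2→V3): /knhw/; trying suffixes from longest down, /hw/ is the first permitted one, so coda /kn/ | onset /hw/.
/i…i/ gap (V3→V4): /knk/ splits as /kn/ + /k/ (/k/ is the longest suffix that is a licit onset).
/i…i/ gap (V4→V5): /w/ → onset of the next syllable (single consonants are always licit onsets).
Result: zi.kwakn.hwikn.ki.wiwz.
Classifying each syllable: /zi/ (open), /kwakn/ (closed), /hwikn/ (closed), /ki/ (open), /wiwz/ (closed).
Open syllables: 2.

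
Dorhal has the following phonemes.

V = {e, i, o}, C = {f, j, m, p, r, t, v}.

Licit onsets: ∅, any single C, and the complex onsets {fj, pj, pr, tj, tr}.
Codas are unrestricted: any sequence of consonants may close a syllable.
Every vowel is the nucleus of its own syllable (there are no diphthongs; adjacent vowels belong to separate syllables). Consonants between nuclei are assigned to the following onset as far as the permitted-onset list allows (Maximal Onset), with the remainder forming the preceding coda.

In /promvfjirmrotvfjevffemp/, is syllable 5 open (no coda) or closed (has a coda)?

closed

The vowels are o, i, o, e, e — 5 nuclei, so 5 syllables.
/o…i/ gap (V1→V2): /mvfj/ splits as /mv/ + /fj/ (/fj/ is the longest suffix that is a licit onset).
/i…o/ gap (V2→V3): /rmr/ — longest licit onset from the right is /r/, leaving /rm/ as coda.
/o…e/ gap (V3→V4): /tvfj/; trying suffixes from longest down, /fj/ is the first permitted one, so coda /tv/ | onset /fj/.
/e…e/ gap (V4→V5): /vff/; trying suffixes from longest down, /f/ is the first permitted one, so coda /vf/ | onset /f/.
Result: promv.fjirm.rotv.fjevf.femp.
Syllable 5 is /femp/ with coda /mp/, so it is closed.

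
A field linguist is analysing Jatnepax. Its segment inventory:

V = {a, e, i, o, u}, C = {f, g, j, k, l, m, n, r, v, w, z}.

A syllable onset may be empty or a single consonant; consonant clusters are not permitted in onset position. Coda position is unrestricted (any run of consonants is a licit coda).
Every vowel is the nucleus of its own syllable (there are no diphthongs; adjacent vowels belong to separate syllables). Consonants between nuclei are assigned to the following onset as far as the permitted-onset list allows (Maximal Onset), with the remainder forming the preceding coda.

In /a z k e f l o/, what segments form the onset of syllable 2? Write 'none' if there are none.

Nuclei (vowels): a, e, o → 3 syllables.
Between /a/ (V1) and /e/ (V2): cluster /zk/ — the longest permitted-onset suffix is /k/; onset = /k/, preceding coda = /z/.
Between /e/ (V2) and /o/ (V3): /fl/ — longest licit onset from the right is /l/, leaving /f/ as coda.
Result: az.kef.lo.
Syllable 2 is /kef/: onset /k/, nucleus /e/, coda /f/.

k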